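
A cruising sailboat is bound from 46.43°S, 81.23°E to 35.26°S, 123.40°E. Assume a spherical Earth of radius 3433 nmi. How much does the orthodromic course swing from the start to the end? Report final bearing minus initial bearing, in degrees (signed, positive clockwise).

At departure: θ₁ = atan2(sin Δλ cos φ₂, cos φ₁ sin φ₂ − sin φ₁ cos φ₂ cos Δλ) = 85.77°
At arrival: θ₂ = atan2(sin Δλ cos φ₁, −cos φ₂ sin φ₁ + sin φ₂ cos φ₁ cos Δλ) = 57.33°
Δθ = θ₂ − θ₁ = -28.4°

-28.4°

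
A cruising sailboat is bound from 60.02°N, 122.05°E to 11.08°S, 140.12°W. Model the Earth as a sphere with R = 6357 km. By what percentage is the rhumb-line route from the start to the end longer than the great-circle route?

3.6%

Great circle: σ = 1.8062 rad → d_gc = Rσ = 11482.3 km
Rhumb: Δφ = -1.2409, Δλ = +1.7075, Δψ = -1.5123, q = Δφ/Δψ = 0.8206 → d_rh = R√(Δφ²+q²Δλ²) = 11898.0 km
Excess = (11898.0 − 11482.3) / 11482.3 = 415.7 / 11482.3 = 3.62% ≈ 3.6%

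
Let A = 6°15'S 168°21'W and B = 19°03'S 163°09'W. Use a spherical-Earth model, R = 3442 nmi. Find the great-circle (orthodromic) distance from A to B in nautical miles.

Haversine: a = sin²(Δφ/2)+cos φ₁ cos φ₂ sin²(Δλ/2) = 0.01436;  σ = 2·atan2(√a,√(1−a))
σ = 13.764° → d = Rσ = 3442·0.24023 = 827 nmi

827 nmi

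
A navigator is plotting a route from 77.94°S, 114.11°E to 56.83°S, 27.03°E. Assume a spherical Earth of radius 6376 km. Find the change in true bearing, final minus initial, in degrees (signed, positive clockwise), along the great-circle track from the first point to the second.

+83.5°

Initial bearing θ₁ = atan2(sin Δλ cos φ₂, cos φ₁ sin φ₂ − sin φ₁ cos φ₂ cos Δλ) = 254.88°
Final bearing θ₂ = (initial bearing from the destination back to the start) + 180° = 338.37°
Δθ = θ₂ − θ₁ = +83.5°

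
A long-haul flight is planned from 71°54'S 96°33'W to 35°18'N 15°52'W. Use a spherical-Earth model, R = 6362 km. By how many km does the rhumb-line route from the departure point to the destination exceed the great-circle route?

Great circle: cos σ = sin φ₁ sin φ₂ + cos φ₁ cos φ₂ cos Δλ,  σ = 2.1039 rad → d_gc = 13385.1 km
Rhumb line: Δψ = +2.4963, q = Δφ/Δψ = 0.7495, d_rh = R√(Δφ²+q²Δλ²) = 13666.5 km
Excess = 13666.5 − 13385.1 = 281.4 ≈ 281 km

281 km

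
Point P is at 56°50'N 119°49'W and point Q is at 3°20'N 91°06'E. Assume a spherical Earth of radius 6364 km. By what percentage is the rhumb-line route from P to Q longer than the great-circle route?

15.0%

Great circle: σ = 2.0041 rad → d_gc = Rσ = 12754.1 km
Rhumb: Δφ = -0.9338, Δλ = -2.6020, Δψ = -1.1531, q = Δφ/Δψ = 0.8097 → d_rh = R√(Δφ²+q²Δλ²) = 14666.5 km
Excess = (14666.5 − 12754.1) / 12754.1 = 1912.4 / 12754.1 = 14.99% ≈ 15.0%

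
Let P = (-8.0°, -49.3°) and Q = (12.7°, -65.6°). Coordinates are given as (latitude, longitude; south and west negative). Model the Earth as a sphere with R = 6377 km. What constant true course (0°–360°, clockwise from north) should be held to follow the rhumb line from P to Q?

Meridional parts: M(φ₁)=-0.1401, M(φ₂)=+0.2235 → ΔM = +0.3636;  Δλ = -0.2845 rad
tan C = Δλ / ΔM = -0.7825 → C = 321.96°

322.0°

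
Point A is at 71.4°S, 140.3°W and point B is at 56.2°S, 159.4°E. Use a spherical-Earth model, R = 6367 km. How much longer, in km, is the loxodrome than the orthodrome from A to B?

Great circle: cos σ = sin φ₁ sin φ₂ + cos φ₁ cos φ₂ cos Δλ,  σ = 0.5043 rad → d_gc = 3211.1 km
Rhumb line: Δψ = +0.6181, q = Δφ/Δψ = 0.4292, d_rh = R√(Δφ²+q²Δλ²) = 3335.5 km
Excess = 3335.5 − 3211.1 = 124.4 ≈ 124 km

124 km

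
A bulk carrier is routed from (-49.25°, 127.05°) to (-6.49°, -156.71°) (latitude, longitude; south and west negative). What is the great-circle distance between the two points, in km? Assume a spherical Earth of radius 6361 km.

8451 km

cos σ = sin φ₁ sin φ₂ + cos φ₁ cos φ₂ cos Δλ
      = sin(-49.25°)sin(-6.49°) + cos(-49.25°)cos(-6.49°)cos(76.24°) = 0.2399
σ = 76.120° → d = Rσ = 6361·1.32854 = 8451 km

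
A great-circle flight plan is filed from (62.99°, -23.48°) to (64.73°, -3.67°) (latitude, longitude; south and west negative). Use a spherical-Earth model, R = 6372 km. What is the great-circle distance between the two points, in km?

985 km

cos σ = sin φ₁ sin φ₂ + cos φ₁ cos φ₂ cos Δλ
      = sin(62.99°)sin(64.73°) + cos(62.99°)cos(64.73°)cos(19.81°) = 0.9881
σ = 8.861° → d = Rσ = 6372·0.15465 = 985 km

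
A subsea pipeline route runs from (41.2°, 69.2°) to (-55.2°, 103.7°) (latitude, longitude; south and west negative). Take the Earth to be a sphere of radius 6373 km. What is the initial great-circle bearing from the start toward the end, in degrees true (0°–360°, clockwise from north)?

160.8°

N = sin Δλ·cos φ₂ = +0.3233;  D = cos φ₁ sin φ₂ − sin φ₁ cos φ₂ cos Δλ = -0.9277
initial course = atan2(N, D) = 160.79°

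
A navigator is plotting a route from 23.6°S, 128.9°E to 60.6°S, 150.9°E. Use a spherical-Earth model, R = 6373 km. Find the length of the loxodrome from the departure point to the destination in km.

4464 km

Δψ = ln[tan(π/4+φ₂/2)/tan(π/4+φ₁/2)] = -0.9140;  Δφ = -0.6458 rad,  Δλ = +0.3840 rad
q = Δφ/Δψ = 0.7065
d = R·√(Δφ² + q²Δλ²) = 6373·0.70044 = 4464 km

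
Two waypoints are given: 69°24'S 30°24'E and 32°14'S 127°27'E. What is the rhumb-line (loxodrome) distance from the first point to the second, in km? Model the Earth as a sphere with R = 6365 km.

Rhumb course C = atan2(Δλ, Δψ) with Δψ = ln[tan(π/4+φ₂/2)/tan(π/4+φ₁/2)] = +1.1104, Δλ = +1.6938 → C = 56.75°
d = R·|Δφ| / |cos C| = 6365·0.64868 / 0.54824 = 7531 km

7531 km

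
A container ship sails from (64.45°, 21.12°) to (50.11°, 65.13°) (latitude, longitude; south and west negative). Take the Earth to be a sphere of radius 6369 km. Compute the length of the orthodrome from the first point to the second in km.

cos σ = sin φ₁ sin φ₂ + cos φ₁ cos φ₂ cos Δλ
      = sin(64.45°)sin(50.11°) + cos(64.45°)cos(50.11°)cos(44.01°) = 0.8912
σ = 26.978° → d = Rσ = 6369·0.47086 = 2999 km

2999 km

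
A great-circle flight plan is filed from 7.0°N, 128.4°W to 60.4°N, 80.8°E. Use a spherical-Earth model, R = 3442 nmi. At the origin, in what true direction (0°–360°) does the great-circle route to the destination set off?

345.3°

θ = atan2( sin Δλ·cos φ₂ ,  cos φ₁ sin φ₂ − sin φ₁ cos φ₂ cos Δλ )
  = atan2(-0.2410, +0.9156) = 345.25°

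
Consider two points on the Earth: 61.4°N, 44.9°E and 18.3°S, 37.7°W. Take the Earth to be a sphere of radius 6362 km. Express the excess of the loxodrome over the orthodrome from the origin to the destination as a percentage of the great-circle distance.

2.1%

Great circle: σ = 1.7897 rad → d_gc = Rσ = 11386.0 km
Rhumb: Δφ = -1.3910, Δλ = -1.4416, Δψ = -1.6919, q = Δφ/Δψ = 0.8222 → d_rh = R√(Δφ²+q²Δλ²) = 11626.8 km
Excess = (11626.8 − 11386.0) / 11386.0 = 240.8 / 11386.0 = 2.11% ≈ 2.1%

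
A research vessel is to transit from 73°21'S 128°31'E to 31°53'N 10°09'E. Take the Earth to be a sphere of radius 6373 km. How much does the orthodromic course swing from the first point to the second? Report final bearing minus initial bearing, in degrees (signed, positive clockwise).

+88.7°

Initial bearing θ₁ = atan2(sin Δλ cos φ₂, cos φ₁ sin φ₂ − sin φ₁ cos φ₂ cos Δλ) = 252.53°
Final bearing θ₂ = (initial bearing from the destination back to the start) + 180° = 341.22°
Δθ = θ₂ − θ₁ = +88.7°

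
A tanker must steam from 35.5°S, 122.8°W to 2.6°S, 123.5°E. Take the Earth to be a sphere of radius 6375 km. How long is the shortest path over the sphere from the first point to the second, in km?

11960 km

cos σ = sin φ₁ sin φ₂ + cos φ₁ cos φ₂ cos Δλ
      = sin(-35.50°)sin(-2.60°) + cos(-35.50°)cos(-2.60°)cos(-113.70°) = -0.3006
σ = 107.491° → d = Rσ = 6375·1.87607 = 11960 km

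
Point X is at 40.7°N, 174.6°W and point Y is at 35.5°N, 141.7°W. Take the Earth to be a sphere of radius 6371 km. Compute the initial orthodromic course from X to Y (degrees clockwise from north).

θ = atan2( sin Δλ·cos φ₂ ,  cos φ₁ sin φ₂ − sin φ₁ cos φ₂ cos Δλ )
  = atan2(+0.4422, -0.0055) = 90.71°

90.7°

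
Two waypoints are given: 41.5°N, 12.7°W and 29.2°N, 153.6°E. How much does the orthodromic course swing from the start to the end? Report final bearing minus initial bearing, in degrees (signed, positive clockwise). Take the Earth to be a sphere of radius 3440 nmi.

+156.7°

Initial bearing θ₁ = atan2(sin Δλ cos φ₂, cos φ₁ sin φ₂ − sin φ₁ cos φ₂ cos Δλ) = 12.57°
Final bearing θ₂ = (initial bearing from the destination back to the start) + 180° = 169.24°
Δθ = θ₂ − θ₁ = +156.7°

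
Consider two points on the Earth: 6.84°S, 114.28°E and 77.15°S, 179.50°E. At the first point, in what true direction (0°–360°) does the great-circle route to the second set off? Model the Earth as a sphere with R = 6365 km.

N = sin Δλ·cos φ₂ = +0.2019;  D = cos φ₁ sin φ₂ − sin φ₁ cos φ₂ cos Δλ = -0.9569
initial course = atan2(N, D) = 168.08°

168.1°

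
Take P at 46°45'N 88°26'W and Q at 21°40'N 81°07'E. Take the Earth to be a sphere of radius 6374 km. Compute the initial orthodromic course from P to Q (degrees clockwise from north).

N = sin Δλ·cos φ₂ = +0.1686;  D = cos φ₁ sin φ₂ − sin φ₁ cos φ₂ cos Δλ = +0.9187
initial course = atan2(N, D) = 10.40°

10.4°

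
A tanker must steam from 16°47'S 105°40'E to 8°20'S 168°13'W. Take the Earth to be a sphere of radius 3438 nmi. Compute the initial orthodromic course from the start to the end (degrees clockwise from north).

96.9°

θ = atan2( sin Δλ·cos φ₂ ,  cos φ₁ sin φ₂ − sin φ₁ cos φ₂ cos Δλ )
  = atan2(+0.9872, -0.1194) = 96.90°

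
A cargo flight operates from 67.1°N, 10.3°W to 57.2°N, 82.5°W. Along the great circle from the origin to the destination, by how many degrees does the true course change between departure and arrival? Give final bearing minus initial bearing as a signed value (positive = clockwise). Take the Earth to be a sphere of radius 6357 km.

At departure: θ₁ = atan2(sin Δλ cos φ₂, cos φ₁ sin φ₂ − sin φ₁ cos φ₂ cos Δλ) = 288.70°
At arrival: θ₂ = atan2(sin Δλ cos φ₁, −cos φ₂ sin φ₁ + sin φ₂ cos φ₁ cos Δλ) = 222.88°
Δθ = θ₂ − θ₁ = -65.8°

-65.8°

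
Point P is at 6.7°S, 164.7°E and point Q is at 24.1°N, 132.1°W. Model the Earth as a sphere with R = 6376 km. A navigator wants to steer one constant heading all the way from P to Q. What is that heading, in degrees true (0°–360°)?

63.5°

Meridional parts: M(φ₁)=-0.1172, M(φ₂)=+0.4336 → ΔM = +0.5508;  Δλ = +1.1030 rad
tan C = Δλ / ΔM = +2.0026 → C = 63.46°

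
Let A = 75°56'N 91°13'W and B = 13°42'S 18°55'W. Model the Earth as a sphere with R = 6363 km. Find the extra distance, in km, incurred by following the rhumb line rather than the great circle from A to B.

Great circle: cos σ = sin φ₁ sin φ₂ + cos φ₁ cos φ₂ cos Δλ,  σ = 1.7294 rad → d_gc = 11004.2 km
Rhumb line: Δψ = -2.3339, q = Δφ/Δψ = 0.6703, d_rh = R√(Δφ²+q²Δλ²) = 11316.0 km
Excess = 11316.0 − 11004.2 = 311.8 ≈ 312 km

312 km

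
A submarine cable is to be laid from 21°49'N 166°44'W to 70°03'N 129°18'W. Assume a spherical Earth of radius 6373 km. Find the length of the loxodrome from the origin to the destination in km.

Rhumb course C = atan2(Δλ, Δψ) with Δψ = ln[tan(π/4+φ₂/2)/tan(π/4+φ₁/2)] = +1.3476, Δλ = +0.6533 → C = 25.86°
d = R·|Δφ| / |cos C| = 6373·0.84183 / 0.89983 = 5962 km

5962 km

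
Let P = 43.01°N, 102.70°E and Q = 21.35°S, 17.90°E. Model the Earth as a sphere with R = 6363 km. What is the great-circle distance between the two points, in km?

11189 km

Haversine: a = sin²(Δφ/2)+cos φ₁ cos φ₂ sin²(Δλ/2) = 0.59331;  σ = 2·atan2(√a,√(1−a))
σ = 100.755° → d = Rσ = 6363·1.75851 = 11189 km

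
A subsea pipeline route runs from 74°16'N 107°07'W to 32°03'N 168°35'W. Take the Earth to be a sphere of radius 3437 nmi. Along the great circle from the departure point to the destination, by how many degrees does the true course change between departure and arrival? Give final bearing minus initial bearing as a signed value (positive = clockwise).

-54.0°

At departure: θ₁ = atan2(sin Δλ cos φ₂, cos φ₁ sin φ₂ − sin φ₁ cos φ₂ cos Δλ) = 251.73°
At arrival: θ₂ = atan2(sin Δλ cos φ₁, −cos φ₂ sin φ₁ + sin φ₂ cos φ₁ cos Δλ) = 197.69°
Δθ = θ₂ − θ₁ = -54.0°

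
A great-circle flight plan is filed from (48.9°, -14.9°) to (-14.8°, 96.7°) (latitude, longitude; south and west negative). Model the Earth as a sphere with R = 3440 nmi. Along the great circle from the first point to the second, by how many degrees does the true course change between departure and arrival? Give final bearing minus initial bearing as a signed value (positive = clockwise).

At departure: θ₁ = atan2(sin Δλ cos φ₂, cos φ₁ sin φ₂ − sin φ₁ cos φ₂ cos Δλ) = 83.63°
At arrival: θ₂ = atan2(sin Δλ cos φ₁, −cos φ₂ sin φ₁ + sin φ₂ cos φ₁ cos Δλ) = 137.49°
Δθ = θ₂ − θ₁ = +53.9°

+53.9°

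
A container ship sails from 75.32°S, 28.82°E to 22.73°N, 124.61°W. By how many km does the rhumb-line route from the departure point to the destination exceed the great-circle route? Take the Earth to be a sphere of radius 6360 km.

Great circle: cos σ = sin φ₁ sin φ₂ + cos φ₁ cos φ₂ cos Δλ,  σ = 2.1930 rad → d_gc = 13947.5 km
Rhumb line: Δψ = +2.4569, q = Δφ/Δψ = 0.6965, d_rh = R√(Δφ²+q²Δλ²) = 16098.9 km
Excess = 16098.9 − 13947.5 = 2151.4 ≈ 2151 km

2151 km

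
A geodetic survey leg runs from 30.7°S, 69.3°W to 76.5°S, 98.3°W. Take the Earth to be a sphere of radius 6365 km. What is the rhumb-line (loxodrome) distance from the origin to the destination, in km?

5346 km

Δψ = ln[tan(π/4+φ₂/2)/tan(π/4+φ₁/2)] = -1.5706;  Δφ = -0.7994 rad,  Δλ = -0.5061 rad
q = Δφ/Δψ = 0.5090
d = R·√(Δφ² + q²Δλ²) = 6365·0.83984 = 5346 km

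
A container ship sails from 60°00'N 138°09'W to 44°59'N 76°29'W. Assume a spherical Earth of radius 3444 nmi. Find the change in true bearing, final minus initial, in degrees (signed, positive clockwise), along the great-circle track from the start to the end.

+51.1°

At departure: θ₁ = atan2(sin Δλ cos φ₂, cos φ₁ sin φ₂ − sin φ₁ cos φ₂ cos Δλ) = 84.25°
At arrival: θ₂ = atan2(sin Δλ cos φ₁, −cos φ₂ sin φ₁ + sin φ₂ cos φ₁ cos Δλ) = 135.30°
Δθ = θ₂ − θ₁ = +51.1°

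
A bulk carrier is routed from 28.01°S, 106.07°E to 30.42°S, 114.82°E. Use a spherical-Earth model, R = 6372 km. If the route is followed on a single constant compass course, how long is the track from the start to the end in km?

Δψ = ln[tan(π/4+φ₂/2)/tan(π/4+φ₁/2)] = -0.0482;  Δφ = -0.0421 rad,  Δλ = +0.1527 rad
q = Δφ/Δψ = 0.8727
d = R·√(Δφ² + q²Δλ²) = 6372·0.13975 = 891 km

891 km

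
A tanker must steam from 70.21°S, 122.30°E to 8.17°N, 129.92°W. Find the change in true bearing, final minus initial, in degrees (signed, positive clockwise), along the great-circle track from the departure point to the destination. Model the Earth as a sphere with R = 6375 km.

-84.7°

Initial bearing θ₁ = atan2(sin Δλ cos φ₂, cos φ₁ sin φ₂ − sin φ₁ cos φ₂ cos Δλ) = 104.07°
Final bearing θ₂ = (initial bearing from the destination back to the start) + 180° = 19.38°
Δθ = θ₂ − θ₁ = -84.7°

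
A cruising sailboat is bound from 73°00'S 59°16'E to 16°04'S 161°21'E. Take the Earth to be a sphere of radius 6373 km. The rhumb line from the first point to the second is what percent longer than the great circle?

8.5%

Great circle: σ = 1.3635 rad → d_gc = Rσ = 8689.4 km
Rhumb: Δφ = +0.9937, Δλ = +1.7817, Δψ = +1.6166, q = Δφ/Δψ = 0.6147 → d_rh = R√(Δφ²+q²Δλ²) = 9424.1 km
Excess = (9424.1 − 8689.4) / 8689.4 = 734.7 / 8689.4 = 8.46% ≈ 8.5%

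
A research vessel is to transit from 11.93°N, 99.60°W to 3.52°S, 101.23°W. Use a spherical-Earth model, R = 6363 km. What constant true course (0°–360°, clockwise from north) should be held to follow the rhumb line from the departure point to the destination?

186.0°

Δψ = ln[tan(π/4+φ₂/2)/tan(π/4+φ₁/2)] = -0.2712
Δλ = -0.0284 rad (taken the short way round)
course = atan2(Δλ, Δψ) = 185.99°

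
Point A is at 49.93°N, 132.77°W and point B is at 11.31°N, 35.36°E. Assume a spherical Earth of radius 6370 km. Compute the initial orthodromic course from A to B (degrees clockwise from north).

13.2°

N = sin Δλ·cos φ₂ = +0.2017;  D = cos φ₁ sin φ₂ − sin φ₁ cos φ₂ cos Δλ = +0.8606
initial course = atan2(N, D) = 13.19°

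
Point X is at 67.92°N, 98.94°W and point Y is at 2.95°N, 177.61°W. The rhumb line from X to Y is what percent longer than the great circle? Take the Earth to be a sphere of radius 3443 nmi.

3.6%

Great circle: σ = 1.4491 rad → d_gc = Rσ = 4989.1 nmi
Rhumb: Δφ = -1.1339, Δλ = -1.3731, Δψ = -1.5827, q = Δφ/Δψ = 0.7165 → d_rh = R√(Δφ²+q²Δλ²) = 5168.6 nmi
Excess = (5168.6 − 4989.1) / 4989.1 = 179.5 / 4989.1 = 3.60% ≈ 3.6%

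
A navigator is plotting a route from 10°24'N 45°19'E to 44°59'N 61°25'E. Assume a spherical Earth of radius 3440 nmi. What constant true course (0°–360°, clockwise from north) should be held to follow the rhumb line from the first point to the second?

21.9°

Meridional parts: M(φ₁)=+0.1825, M(φ₂)=+0.8810 → ΔM = +0.6984;  Δλ = +0.2810 rad
tan C = Δλ / ΔM = +0.4023 → C = 21.92°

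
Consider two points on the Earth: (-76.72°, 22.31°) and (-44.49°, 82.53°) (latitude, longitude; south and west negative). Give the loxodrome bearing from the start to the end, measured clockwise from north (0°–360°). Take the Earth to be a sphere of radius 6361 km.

Δψ = ln[tan(π/4+φ₂/2)/tan(π/4+φ₁/2)] = +1.2818
Δλ = +1.0510 rad (taken the short way round)
course = atan2(Δλ, Δψ) = 39.35°

39.4°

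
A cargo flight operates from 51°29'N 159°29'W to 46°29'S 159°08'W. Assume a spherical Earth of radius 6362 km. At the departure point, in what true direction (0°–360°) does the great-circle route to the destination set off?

179.8°

N = sin Δλ·cos φ₂ = +0.0042;  D = cos φ₁ sin φ₂ − sin φ₁ cos φ₂ cos Δλ = -0.9903
initial course = atan2(N, D) = 179.76°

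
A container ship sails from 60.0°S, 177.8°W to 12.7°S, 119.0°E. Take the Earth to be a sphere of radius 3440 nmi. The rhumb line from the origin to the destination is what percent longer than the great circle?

Great circle: σ = 1.1480 rad → d_gc = Rσ = 3949.1 nmi
Rhumb: Δφ = +0.8255, Δλ = -1.1030, Δψ = +1.0935, q = Δφ/Δψ = 0.7550 → d_rh = R√(Δφ²+q²Δλ²) = 4033.8 nmi
Excess = (4033.8 − 3949.1) / 3949.1 = 84.7 / 3949.1 = 2.14% ≈ 2.1%

2.1%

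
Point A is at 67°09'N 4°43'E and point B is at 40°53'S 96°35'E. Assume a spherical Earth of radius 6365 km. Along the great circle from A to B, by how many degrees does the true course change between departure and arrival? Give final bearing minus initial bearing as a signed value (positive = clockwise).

Initial bearing θ₁ = atan2(sin Δλ cos φ₂, cos φ₁ sin φ₂ − sin φ₁ cos φ₂ cos Δλ) = 107.03°
Final bearing θ₂ = (initial bearing from the destination back to the start) + 180° = 150.59°
Δθ = θ₂ − θ₁ = +43.6°

+43.6°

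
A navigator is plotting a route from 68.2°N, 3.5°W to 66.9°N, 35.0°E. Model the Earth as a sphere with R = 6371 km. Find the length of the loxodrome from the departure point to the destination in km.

1641 km

Δψ = ln[tan(π/4+φ₂/2)/tan(π/4+φ₁/2)] = -0.0594;  Δφ = -0.0227 rad,  Δλ = +0.6720 rad
q = Δφ/Δψ = 0.3818
d = R·√(Δφ² + q²Δλ²) = 6371·0.25753 = 1641 km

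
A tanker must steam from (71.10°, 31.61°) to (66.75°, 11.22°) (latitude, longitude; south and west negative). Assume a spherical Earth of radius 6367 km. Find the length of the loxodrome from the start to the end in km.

945 km

Δψ = ln[tan(π/4+φ₂/2)/tan(π/4+φ₁/2)] = -0.2119;  Δφ = -0.0759 rad,  Δλ = -0.3559 rad
q = Δφ/Δψ = 0.3583
d = R·√(Δφ² + q²Δλ²) = 6367·0.14841 = 945 km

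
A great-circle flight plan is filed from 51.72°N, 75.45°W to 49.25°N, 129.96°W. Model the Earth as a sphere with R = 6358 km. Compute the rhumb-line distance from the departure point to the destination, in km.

Rhumb course C = atan2(Δλ, Δψ) with Δψ = ln[tan(π/4+φ₂/2)/tan(π/4+φ₁/2)] = -0.0678, Δλ = -0.9514 → C = 265.93°
d = R·|Δφ| / |cos C| = 6358·0.04311 / 0.07106 = 3857 km

3857 km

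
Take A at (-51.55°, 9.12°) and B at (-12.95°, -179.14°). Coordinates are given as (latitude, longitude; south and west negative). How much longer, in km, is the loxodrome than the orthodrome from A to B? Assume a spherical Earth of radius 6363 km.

Great circle: cos σ = sin φ₁ sin φ₂ + cos φ₁ cos φ₂ cos Δλ,  σ = 2.0089 rad → d_gc = 12782.6 km
Rhumb line: Δψ = +0.8255, q = Δφ/Δψ = 0.8161, d_rh = R√(Δφ²+q²Δλ²) = 16144.9 km
Excess = 16144.9 − 12782.6 = 3362.3 ≈ 3362 km

3362 km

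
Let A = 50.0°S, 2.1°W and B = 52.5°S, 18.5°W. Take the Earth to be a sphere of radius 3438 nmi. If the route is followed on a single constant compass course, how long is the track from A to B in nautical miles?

Rhumb course C = atan2(Δλ, Δψ) with Δψ = ln[tan(π/4+φ₂/2)/tan(π/4+φ₁/2)] = -0.0697, Δλ = -0.2862 → C = 256.31°
d = R·|Δφ| / |cos C| = 3438·0.04363 / 0.23670 = 634 nmi

634 nmi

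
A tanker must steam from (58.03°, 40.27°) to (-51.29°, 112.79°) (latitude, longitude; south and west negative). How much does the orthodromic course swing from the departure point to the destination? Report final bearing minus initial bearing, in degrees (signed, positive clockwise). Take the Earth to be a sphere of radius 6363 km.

Initial bearing θ₁ = atan2(sin Δλ cos φ₂, cos φ₁ sin φ₂ − sin φ₁ cos φ₂ cos Δλ) = 133.82°
Final bearing θ₂ = (initial bearing from the destination back to the start) + 180° = 142.35°
Δθ = θ₂ − θ₁ = +8.5°

+8.5°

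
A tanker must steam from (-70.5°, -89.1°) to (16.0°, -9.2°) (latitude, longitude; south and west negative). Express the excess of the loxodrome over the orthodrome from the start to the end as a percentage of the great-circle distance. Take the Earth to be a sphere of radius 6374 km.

2.9%

Great circle: σ = 1.7758 rad → d_gc = Rσ = 11318.9 km
Rhumb: Δφ = +1.5097, Δλ = +1.3945, Δψ = +2.0442, q = Δφ/Δψ = 0.7385 → d_rh = R√(Δφ²+q²Δλ²) = 11648.8 km
Excess = (11648.8 − 11318.9) / 11318.9 = 329.9 / 11318.9 = 2.91% ≈ 2.9%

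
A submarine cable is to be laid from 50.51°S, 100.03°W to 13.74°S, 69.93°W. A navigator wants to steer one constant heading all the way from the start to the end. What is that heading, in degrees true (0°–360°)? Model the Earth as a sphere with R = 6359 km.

33.9°

Δψ = ln[tan(π/4+φ₂/2)/tan(π/4+φ₁/2)] = +0.7825
Δλ = +0.5253 rad (taken the short way round)
course = atan2(Δλ, Δψ) = 33.88°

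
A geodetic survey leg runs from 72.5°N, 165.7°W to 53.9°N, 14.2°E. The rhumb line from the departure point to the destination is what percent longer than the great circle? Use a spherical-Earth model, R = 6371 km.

49.3%

Great circle: σ = 0.9355 rad → d_gc = Rσ = 5960.0 km
Rhumb: Δφ = -0.3246, Δλ = +3.1398, Δψ = -0.7501, q = Δφ/Δψ = 0.4328 → d_rh = R√(Δφ²+q²Δλ²) = 8900.5 km
Excess = (8900.5 − 5960.0) / 5960.0 = 2940.5 / 5960.0 = 49.34% ≈ 49.3%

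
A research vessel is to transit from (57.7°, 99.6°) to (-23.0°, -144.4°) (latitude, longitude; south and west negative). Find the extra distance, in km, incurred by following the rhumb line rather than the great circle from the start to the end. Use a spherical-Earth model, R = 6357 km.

Great circle: cos σ = sin φ₁ sin φ₂ + cos φ₁ cos φ₂ cos Δλ,  σ = 2.1483 rad → d_gc = 13656.4 km
Rhumb line: Δψ = -1.6520, q = Δφ/Δψ = 0.8526, d_rh = R√(Δφ²+q²Δλ²) = 14162.6 km
Excess = 14162.6 − 13656.4 = 506.2 ≈ 506 km

506 km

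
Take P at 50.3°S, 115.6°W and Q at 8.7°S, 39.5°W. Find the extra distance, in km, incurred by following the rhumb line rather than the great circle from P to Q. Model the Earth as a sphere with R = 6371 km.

Great circle: cos σ = sin φ₁ sin φ₂ + cos φ₁ cos φ₂ cos Δλ,  σ = 1.2994 rad → d_gc = 8278.6 km
Rhumb line: Δψ = +0.8664, q = Δφ/Δψ = 0.8380, d_rh = R√(Δφ²+q²Δλ²) = 8466.4 km
Excess = 8466.4 − 8278.6 = 187.8 ≈ 188 km

188 km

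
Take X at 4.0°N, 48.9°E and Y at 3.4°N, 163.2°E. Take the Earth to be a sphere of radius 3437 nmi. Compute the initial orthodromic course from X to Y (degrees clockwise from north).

84.5°

θ = atan2( sin Δλ·cos φ₂ ,  cos φ₁ sin φ₂ − sin φ₁ cos φ₂ cos Δλ )
  = atan2(+0.9098, +0.0878) = 84.49°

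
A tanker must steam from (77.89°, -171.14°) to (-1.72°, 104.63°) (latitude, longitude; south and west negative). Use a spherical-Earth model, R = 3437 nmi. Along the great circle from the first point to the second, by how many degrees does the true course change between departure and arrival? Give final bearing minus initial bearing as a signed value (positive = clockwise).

-72.0°

Initial bearing θ₁ = atan2(sin Δλ cos φ₂, cos φ₁ sin φ₂ − sin φ₁ cos φ₂ cos Δλ) = 264.00°
Final bearing θ₂ = (initial bearing from the destination back to the start) + 180° = 192.05°
Δθ = θ₂ − θ₁ = -72.0°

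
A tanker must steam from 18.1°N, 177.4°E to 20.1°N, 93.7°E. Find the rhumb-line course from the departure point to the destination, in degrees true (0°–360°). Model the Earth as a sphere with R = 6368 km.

Meridional parts: M(φ₁)=+0.3213, M(φ₂)=+0.3582 → ΔM = +0.0369;  Δλ = -1.4608 rad
tan C = Δλ / ΔM = -39.5436 → C = 271.45°

271.4°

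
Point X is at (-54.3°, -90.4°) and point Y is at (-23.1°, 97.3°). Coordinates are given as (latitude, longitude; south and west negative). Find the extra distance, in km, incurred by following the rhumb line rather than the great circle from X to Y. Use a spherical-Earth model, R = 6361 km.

Great circle: cos σ = sin φ₁ sin φ₂ + cos φ₁ cos φ₂ cos Δλ,  σ = 1.7858 rad → d_gc = 11359.2 km
Rhumb line: Δψ = +0.7186, q = Δφ/Δψ = 0.7578, d_rh = R√(Δφ²+q²Δλ²) = 14904.4 km
Excess = 14904.4 − 11359.2 = 3545.2 ≈ 3545 km

3545 km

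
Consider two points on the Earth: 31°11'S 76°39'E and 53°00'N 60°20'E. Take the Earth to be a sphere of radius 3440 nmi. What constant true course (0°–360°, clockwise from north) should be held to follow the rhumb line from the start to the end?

Meridional parts: M(φ₁)=-0.5733, M(φ₂)=+1.0948 → ΔM = +1.6681;  Δλ = -0.2848 rad
tan C = Δλ / ΔM = -0.1707 → C = 350.31°

350.3°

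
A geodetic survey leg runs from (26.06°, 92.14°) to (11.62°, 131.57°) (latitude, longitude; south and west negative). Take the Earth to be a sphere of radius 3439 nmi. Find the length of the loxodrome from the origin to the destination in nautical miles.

Δψ = ln[tan(π/4+φ₂/2)/tan(π/4+φ₁/2)] = -0.2672;  Δφ = -0.2520 rad,  Δλ = +0.6882 rad
q = Δφ/Δψ = 0.9433
d = R·√(Δφ² + q²Δλ²) = 3439·0.69639 = 2395 nmi

2395 nmi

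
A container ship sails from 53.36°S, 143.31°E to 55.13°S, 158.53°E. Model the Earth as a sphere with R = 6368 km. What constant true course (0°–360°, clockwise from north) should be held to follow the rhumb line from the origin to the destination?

101.3°

Meridional parts: M(φ₁)=-1.1053, M(φ₂)=-1.1582 → ΔM = -0.0529;  Δλ = +0.2656 rad
tan C = Δλ / ΔM = -5.0235 → C = 101.26°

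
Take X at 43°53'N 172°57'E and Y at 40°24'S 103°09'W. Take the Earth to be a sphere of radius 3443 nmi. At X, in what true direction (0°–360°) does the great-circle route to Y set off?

θ = atan2( sin Δλ·cos φ₂ ,  cos φ₁ sin φ₂ − sin φ₁ cos φ₂ cos Δλ )
  = atan2(+0.7572, -0.5232) = 124.64°

124.6°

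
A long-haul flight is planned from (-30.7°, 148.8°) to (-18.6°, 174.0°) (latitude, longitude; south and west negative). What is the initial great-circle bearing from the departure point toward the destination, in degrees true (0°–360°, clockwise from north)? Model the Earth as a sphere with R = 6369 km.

67.9°

N = sin Δλ·cos φ₂ = +0.4035;  D = cos φ₁ sin φ₂ − sin φ₁ cos φ₂ cos Δλ = +0.1636
initial course = atan2(N, D) = 67.94°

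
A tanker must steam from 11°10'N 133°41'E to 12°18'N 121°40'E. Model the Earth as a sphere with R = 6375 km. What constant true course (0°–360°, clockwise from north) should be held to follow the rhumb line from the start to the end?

275.5°

Δψ = ln[tan(π/4+φ₂/2)/tan(π/4+φ₁/2)] = +0.0202
Δλ = -0.2097 rad (taken the short way round)
course = atan2(Δλ, Δψ) = 275.50°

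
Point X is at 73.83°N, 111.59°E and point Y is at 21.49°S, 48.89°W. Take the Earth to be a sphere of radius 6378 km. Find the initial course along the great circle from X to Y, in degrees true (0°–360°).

337.2°

θ = atan2( sin Δλ·cos φ₂ ,  cos φ₁ sin φ₂ − sin φ₁ cos φ₂ cos Δλ )
  = atan2(-0.3109, +0.7403) = 337.22°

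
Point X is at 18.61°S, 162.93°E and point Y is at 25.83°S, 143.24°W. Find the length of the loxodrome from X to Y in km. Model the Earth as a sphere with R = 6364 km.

Δψ = ln[tan(π/4+φ₂/2)/tan(π/4+φ₁/2)] = -0.1362;  Δφ = -0.1260 rad,  Δλ = +0.9395 rad
q = Δφ/Δψ = 0.9249
d = R·√(Δφ² + q²Δλ²) = 6364·0.87806 = 5588 km

5588 km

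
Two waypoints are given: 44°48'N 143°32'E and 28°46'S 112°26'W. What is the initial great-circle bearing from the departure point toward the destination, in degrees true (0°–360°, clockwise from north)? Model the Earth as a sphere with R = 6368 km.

θ = atan2( sin Δλ·cos φ₂ ,  cos φ₁ sin φ₂ − sin φ₁ cos φ₂ cos Δλ )
  = atan2(+0.8504, -0.1917) = 102.70°

102.7°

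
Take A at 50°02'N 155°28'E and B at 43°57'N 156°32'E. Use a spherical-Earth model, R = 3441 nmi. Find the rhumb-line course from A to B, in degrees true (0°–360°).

173.2°

Meridional parts: M(φ₁)=+1.0116, M(φ₂)=+0.8557 → ΔM = -0.1559;  Δλ = +0.0186 rad
tan C = Δλ / ΔM = -0.1194 → C = 173.19°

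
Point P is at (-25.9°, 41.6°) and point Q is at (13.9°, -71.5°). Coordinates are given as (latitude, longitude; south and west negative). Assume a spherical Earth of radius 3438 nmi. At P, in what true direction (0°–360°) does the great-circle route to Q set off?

θ = atan2( sin Δλ·cos φ₂ ,  cos φ₁ sin φ₂ − sin φ₁ cos φ₂ cos Δλ )
  = atan2(-0.8929, +0.0497) = 273.19°

273.2°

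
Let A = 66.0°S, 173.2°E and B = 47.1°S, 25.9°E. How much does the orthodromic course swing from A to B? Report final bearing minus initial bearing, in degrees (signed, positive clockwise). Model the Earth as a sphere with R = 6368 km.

At departure: θ₁ = atan2(sin Δλ cos φ₂, cos φ₁ sin φ₂ − sin φ₁ cos φ₂ cos Δλ) = 204.12°
At arrival: θ₂ = atan2(sin Δλ cos φ₁, −cos φ₂ sin φ₁ + sin φ₂ cos φ₁ cos Δλ) = 345.87°
Δθ = θ₂ − θ₁ = +141.7°

+141.7°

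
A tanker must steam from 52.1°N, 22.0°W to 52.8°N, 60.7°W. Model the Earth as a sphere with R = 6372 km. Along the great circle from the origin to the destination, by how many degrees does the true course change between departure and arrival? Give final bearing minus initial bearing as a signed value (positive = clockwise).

Initial bearing θ₁ = atan2(sin Δλ cos φ₂, cos φ₁ sin φ₂ − sin φ₁ cos φ₂ cos Δλ) = 287.19°
Final bearing θ₂ = (initial bearing from the destination back to the start) + 180° = 256.08°
Δθ = θ₂ − θ₁ = -31.1°

-31.1°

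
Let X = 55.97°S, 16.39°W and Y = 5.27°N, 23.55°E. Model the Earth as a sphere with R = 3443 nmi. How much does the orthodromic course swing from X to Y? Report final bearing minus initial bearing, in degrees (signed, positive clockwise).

At departure: θ₁ = atan2(sin Δλ cos φ₂, cos φ₁ sin φ₂ − sin φ₁ cos φ₂ cos Δλ) = 43.06°
At arrival: θ₂ = atan2(sin Δλ cos φ₁, −cos φ₂ sin φ₁ + sin φ₂ cos φ₁ cos Δλ) = 22.56°
Δθ = θ₂ − θ₁ = -20.5°

-20.5°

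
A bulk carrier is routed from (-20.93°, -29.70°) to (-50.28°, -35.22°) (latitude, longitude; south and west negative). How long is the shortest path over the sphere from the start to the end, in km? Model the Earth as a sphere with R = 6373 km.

Haversine: a = sin²(Δφ/2)+cos φ₁ cos φ₂ sin²(Δλ/2) = 0.06556;  σ = 2·atan2(√a,√(1−a))
σ = 29.672° → d = Rσ = 6373·0.51787 = 3300 km

3300 km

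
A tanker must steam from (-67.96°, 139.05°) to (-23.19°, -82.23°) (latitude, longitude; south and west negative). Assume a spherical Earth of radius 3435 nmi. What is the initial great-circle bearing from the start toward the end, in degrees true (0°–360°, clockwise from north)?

θ = atan2( sin Δλ·cos φ₂ ,  cos φ₁ sin φ₂ − sin φ₁ cos φ₂ cos Δλ )
  = atan2(+0.6064, -0.7881) = 142.42°

142.4°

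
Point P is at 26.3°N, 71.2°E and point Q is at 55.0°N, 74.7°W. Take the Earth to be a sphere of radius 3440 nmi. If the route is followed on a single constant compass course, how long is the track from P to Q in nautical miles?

Rhumb course C = atan2(Δλ, Δψ) with Δψ = ln[tan(π/4+φ₂/2)/tan(π/4+φ₁/2)] = +0.6782, Δλ = -2.5464 → C = 284.91°
d = R·|Δφ| / |cos C| = 3440·0.50091 / 0.25736 = 6695 nmi

6695 nmi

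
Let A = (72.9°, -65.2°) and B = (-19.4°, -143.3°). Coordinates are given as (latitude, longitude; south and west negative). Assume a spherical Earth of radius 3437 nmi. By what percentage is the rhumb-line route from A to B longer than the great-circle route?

2.8%

Great circle: σ = 1.8341 rad → d_gc = Rσ = 6303.9 nmi
Rhumb: Δφ = -1.6109, Δλ = -1.3631, Δψ = -2.2401, q = Δφ/Δψ = 0.7191 → d_rh = R√(Δφ²+q²Δλ²) = 6481.3 nmi
Excess = (6481.3 − 6303.9) / 6303.9 = 177.4 / 6303.9 = 2.81% ≈ 2.8%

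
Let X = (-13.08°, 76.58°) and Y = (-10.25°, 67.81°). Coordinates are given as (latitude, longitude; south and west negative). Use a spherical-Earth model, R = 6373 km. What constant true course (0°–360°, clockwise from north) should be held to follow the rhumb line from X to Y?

288.2°

Δψ = ln[tan(π/4+φ₂/2)/tan(π/4+φ₁/2)] = +0.0504
Δλ = -0.1531 rad (taken the short way round)
course = atan2(Δλ, Δψ) = 288.24°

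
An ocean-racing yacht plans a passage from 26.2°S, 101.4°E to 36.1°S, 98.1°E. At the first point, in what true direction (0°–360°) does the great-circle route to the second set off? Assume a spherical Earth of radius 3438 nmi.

θ = atan2( sin Δλ·cos φ₂ ,  cos φ₁ sin φ₂ − sin φ₁ cos φ₂ cos Δλ )
  = atan2(-0.0465, -0.1725) = 195.09°

195.1°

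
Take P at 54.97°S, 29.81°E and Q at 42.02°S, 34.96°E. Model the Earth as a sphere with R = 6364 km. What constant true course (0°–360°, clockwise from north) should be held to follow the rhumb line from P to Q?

Meridional parts: M(φ₁)=-1.1533, M(φ₂)=-0.8096 → ΔM = +0.3437;  Δλ = +0.0899 rad
tan C = Δλ / ΔM = +0.2615 → C = 14.66°

14.7°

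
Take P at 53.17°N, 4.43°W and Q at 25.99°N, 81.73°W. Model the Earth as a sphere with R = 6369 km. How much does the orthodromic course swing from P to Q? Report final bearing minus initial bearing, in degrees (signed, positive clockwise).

Initial bearing θ₁ = atan2(sin Δλ cos φ₂, cos φ₁ sin φ₂ − sin φ₁ cos φ₂ cos Δλ) = 276.80°
Final bearing θ₂ = (initial bearing from the destination back to the start) + 180° = 221.47°
Δθ = θ₂ − θ₁ = -55.3°

-55.3°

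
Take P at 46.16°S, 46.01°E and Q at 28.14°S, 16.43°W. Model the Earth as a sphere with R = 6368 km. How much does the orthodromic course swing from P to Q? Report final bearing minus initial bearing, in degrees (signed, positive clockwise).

+40.7°

Initial bearing θ₁ = atan2(sin Δλ cos φ₂, cos φ₁ sin φ₂ − sin φ₁ cos φ₂ cos Δλ) = 267.63°
Final bearing θ₂ = (initial bearing from the destination back to the start) + 180° = 308.30°
Δθ = θ₂ − θ₁ = +40.7°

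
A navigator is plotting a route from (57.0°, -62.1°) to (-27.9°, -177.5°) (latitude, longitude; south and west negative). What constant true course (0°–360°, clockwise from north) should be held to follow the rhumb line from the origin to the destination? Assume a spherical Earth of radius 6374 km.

Δψ = ln[tan(π/4+φ₂/2)/tan(π/4+φ₁/2)] = -1.7241
Δλ = -2.0141 rad (taken the short way round)
course = atan2(Δλ, Δψ) = 229.44°

229.4°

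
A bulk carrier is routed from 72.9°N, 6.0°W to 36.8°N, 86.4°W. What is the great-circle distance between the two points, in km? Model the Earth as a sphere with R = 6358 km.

Haversine: a = sin²(Δφ/2)+cos φ₁ cos φ₂ sin²(Δλ/2) = 0.19410;  σ = 2·atan2(√a,√(1−a))
σ = 52.280° → d = Rσ = 6358·0.91245 = 5801 km

5801 km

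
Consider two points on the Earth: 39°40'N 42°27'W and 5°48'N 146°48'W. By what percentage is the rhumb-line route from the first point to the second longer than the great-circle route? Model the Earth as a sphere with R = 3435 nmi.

3.1%

Great circle: σ = 1.6964 rad → d_gc = Rσ = 5827.2 nmi
Rhumb: Δφ = -0.5911, Δλ = -1.8213, Δψ = -0.6539, q = Δφ/Δψ = 0.9039 → d_rh = R√(Δφ²+q²Δλ²) = 6008.2 nmi
Excess = (6008.2 − 5827.2) / 5827.2 = 181.0 / 5827.2 = 3.11% ≈ 3.1%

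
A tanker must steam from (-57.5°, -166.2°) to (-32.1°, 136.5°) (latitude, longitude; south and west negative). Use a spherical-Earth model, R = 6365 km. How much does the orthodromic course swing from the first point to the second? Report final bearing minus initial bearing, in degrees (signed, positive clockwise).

Initial bearing θ₁ = atan2(sin Δλ cos φ₂, cos φ₁ sin φ₂ − sin φ₁ cos φ₂ cos Δλ) = 278.02°
Final bearing θ₂ = (initial bearing from the destination back to the start) + 180° = 321.09°
Δθ = θ₂ − θ₁ = +43.1°

+43.1°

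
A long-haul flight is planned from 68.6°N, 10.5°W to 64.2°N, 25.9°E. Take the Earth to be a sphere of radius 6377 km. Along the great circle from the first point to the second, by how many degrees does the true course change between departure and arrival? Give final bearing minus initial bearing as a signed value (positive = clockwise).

At departure: θ₁ = atan2(sin Δλ cos φ₂, cos φ₁ sin φ₂ − sin φ₁ cos φ₂ cos Δλ) = 89.48°
At arrival: θ₂ = atan2(sin Δλ cos φ₁, −cos φ₂ sin φ₁ + sin φ₂ cos φ₁ cos Δλ) = 123.04°
Δθ = θ₂ − θ₁ = +33.6°

+33.6°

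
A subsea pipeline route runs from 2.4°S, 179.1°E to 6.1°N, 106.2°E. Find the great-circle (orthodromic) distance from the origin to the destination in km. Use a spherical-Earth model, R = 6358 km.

cos σ = sin φ₁ sin φ₂ + cos φ₁ cos φ₂ cos Δλ
      = sin(-2.40°)sin(6.10°) + cos(-2.40°)cos(6.10°)cos(-72.90°) = 0.2877
σ = 73.282° → d = Rσ = 6358·1.27900 = 8132 km

8132 km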